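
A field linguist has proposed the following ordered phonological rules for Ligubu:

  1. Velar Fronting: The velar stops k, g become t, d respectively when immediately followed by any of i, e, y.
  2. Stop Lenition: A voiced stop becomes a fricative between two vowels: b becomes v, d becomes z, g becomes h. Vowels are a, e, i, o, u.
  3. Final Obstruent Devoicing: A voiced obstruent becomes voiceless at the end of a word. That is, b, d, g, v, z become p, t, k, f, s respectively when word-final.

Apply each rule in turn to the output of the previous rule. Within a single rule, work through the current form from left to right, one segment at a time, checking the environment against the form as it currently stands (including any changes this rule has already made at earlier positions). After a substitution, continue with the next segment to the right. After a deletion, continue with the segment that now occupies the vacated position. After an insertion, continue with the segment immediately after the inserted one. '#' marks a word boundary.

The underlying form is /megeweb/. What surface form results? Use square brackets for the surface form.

1 Velar Fronting: [megeweb] → [medeweb]
2 Stop Lenition: [medeweb] → [mezeweb]
3 Final Obstruent Devoicing: [mezeweb] → [mezewep]

[mezewep]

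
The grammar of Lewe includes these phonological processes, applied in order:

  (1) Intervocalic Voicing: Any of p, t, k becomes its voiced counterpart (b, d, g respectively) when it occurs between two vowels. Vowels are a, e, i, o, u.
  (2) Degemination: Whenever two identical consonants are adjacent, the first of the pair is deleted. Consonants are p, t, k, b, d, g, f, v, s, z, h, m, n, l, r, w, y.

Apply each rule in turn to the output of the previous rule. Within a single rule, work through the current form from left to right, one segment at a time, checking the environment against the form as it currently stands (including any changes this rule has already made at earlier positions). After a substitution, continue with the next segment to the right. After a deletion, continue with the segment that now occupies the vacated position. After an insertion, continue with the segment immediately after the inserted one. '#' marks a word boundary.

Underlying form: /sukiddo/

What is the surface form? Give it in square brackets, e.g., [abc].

(1) Intervocalic Voicing: [sukiddo] → [sugiddo]
(2) Degemination: [sugiddo] → [sugido]

[sugido]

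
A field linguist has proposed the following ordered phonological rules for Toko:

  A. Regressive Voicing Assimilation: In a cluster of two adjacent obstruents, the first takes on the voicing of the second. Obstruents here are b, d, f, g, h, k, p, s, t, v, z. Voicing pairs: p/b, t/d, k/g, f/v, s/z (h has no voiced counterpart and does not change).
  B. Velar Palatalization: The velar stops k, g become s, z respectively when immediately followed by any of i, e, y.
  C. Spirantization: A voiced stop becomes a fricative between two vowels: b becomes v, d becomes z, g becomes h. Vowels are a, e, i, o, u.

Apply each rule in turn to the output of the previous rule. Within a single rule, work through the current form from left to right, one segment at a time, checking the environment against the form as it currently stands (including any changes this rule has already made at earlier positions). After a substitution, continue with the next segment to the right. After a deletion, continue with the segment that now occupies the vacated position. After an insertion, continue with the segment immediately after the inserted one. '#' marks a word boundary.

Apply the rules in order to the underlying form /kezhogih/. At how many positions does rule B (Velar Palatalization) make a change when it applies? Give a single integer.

2

A Regressive Voicing Assimilation: [kezhogih] → [keshogih]
B Velar Palatalization: [keshogih] → [seshozih]
C Spirantization: no change — [seshozih]
Rule B changed 2 position(s).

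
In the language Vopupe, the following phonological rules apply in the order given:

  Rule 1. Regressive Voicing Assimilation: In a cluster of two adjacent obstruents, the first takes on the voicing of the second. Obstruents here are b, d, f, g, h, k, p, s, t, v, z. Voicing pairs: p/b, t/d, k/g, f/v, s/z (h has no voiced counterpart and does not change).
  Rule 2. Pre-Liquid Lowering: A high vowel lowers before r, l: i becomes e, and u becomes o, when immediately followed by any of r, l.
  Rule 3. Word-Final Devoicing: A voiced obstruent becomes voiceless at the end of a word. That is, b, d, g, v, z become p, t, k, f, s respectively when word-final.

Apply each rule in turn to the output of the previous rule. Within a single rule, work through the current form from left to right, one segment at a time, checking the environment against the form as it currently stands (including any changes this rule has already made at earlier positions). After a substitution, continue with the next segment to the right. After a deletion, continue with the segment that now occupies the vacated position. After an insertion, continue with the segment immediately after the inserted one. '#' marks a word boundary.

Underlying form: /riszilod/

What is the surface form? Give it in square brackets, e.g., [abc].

Rule 1 Regressive Voicing Assimilation: [riszilod] → [rizzilod]
Rule 2 Pre-Liquid Lowering: [rizzilod] → [rizzelod]
Rule 3 Word-Final Devoicing: [rizzelod] → [rizzelot]

[rizzelot]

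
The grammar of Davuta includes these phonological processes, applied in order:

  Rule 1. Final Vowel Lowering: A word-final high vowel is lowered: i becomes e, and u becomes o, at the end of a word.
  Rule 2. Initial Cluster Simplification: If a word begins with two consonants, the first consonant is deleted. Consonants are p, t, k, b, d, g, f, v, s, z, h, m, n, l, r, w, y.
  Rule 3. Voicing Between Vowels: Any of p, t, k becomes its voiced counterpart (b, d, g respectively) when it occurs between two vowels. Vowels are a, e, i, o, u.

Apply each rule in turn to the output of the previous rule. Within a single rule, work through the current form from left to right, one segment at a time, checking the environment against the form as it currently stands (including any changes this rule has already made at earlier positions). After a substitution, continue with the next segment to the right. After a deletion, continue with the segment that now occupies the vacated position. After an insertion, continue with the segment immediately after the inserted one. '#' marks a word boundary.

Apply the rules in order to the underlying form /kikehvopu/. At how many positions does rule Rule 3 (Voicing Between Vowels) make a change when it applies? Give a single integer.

2

Rule 1 Final Vowel Lowering: [kikehvopu] → [kikehvopo]
Rule 2 Initial Cluster Simplification: no change — [kikehvopo]
Rule 3 Voicing Between Vowels: [kikehvopo] → [kigehvobo]
Rule Rule 3 changed 2 position(s).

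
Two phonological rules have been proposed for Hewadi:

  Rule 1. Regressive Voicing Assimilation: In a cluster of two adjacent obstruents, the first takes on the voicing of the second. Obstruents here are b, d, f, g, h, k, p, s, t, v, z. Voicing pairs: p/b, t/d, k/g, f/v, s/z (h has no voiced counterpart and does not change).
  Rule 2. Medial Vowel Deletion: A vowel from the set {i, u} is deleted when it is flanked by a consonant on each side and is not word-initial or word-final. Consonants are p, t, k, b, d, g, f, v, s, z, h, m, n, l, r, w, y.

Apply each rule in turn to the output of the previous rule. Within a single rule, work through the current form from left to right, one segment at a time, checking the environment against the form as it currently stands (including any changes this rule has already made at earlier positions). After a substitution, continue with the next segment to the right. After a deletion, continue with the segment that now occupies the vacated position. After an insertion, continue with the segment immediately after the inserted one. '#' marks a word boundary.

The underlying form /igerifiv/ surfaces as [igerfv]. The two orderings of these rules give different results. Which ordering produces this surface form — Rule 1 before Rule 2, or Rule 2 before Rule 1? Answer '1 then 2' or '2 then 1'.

1 then 2

Order 1 then 2:
  1 Regressive Voicing Assimilation: no change — [igerifiv]
  2 Medial Vowel Deletion: [igerifiv] → [igerfv]
  result: [igerfv]
Order 2 then 1:
  2 Medial Vowel Deletion: [igerifiv] → [igerfv]
  1 Regressive Voicing Assimilation: [igerfv] → [igervv]
  result: [igervv]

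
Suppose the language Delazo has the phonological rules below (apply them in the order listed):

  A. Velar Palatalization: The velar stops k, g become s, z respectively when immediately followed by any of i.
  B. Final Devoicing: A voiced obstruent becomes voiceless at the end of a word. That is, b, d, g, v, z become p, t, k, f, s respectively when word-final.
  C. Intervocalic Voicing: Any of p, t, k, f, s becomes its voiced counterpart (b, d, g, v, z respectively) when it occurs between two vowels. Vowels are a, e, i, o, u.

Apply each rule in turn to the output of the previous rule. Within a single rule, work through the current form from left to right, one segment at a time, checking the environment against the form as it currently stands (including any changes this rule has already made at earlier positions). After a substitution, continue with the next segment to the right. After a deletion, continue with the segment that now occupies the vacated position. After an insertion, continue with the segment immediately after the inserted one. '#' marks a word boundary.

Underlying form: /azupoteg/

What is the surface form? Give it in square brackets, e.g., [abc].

A Velar Palatalization: no change — [azupoteg]
B Final Devoicing: [azupoteg] → [azupotek]
C Intervocalic Voicing: [azupotek] → [azubodek]

[azubodek]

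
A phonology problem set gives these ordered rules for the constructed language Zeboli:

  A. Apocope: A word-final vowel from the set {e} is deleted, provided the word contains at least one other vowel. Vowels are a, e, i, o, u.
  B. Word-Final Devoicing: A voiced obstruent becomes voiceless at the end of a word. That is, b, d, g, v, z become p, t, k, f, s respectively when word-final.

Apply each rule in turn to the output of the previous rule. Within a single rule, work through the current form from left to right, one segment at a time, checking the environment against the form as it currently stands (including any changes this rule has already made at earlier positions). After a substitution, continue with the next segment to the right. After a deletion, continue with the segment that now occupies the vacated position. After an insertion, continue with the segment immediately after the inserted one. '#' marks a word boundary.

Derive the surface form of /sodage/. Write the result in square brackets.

[sodak]

A Apocope: [sodage] → [sodag]
B Word-Final Devoicing: [sodag] → [sodak]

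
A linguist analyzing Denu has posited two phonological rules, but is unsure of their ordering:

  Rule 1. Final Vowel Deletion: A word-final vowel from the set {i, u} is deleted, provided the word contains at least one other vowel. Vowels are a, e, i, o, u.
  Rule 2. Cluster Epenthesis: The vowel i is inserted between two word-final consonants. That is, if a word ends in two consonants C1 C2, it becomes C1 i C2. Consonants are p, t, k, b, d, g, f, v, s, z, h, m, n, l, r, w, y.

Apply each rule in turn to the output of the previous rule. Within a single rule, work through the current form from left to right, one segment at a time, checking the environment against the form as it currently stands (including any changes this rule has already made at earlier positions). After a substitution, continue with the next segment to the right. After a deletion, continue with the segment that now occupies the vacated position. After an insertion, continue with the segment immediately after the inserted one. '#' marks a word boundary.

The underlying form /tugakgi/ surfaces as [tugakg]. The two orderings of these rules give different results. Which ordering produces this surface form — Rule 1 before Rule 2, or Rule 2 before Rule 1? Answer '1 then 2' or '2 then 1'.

Order 1 then 2:
  1 Final Vowel Deletion: [tugakgi] → [tugakg]
  2 Cluster Epenthesis: [tugakg] → [tugakig]
  result: [tugakig]
Order 2 then 1:
  2 Cluster Epenthesis: no change — [tugakgi]
  1 Final Vowel Deletion: [tugakgi] → [tugakg]
  result: [tugakg]

2 then 1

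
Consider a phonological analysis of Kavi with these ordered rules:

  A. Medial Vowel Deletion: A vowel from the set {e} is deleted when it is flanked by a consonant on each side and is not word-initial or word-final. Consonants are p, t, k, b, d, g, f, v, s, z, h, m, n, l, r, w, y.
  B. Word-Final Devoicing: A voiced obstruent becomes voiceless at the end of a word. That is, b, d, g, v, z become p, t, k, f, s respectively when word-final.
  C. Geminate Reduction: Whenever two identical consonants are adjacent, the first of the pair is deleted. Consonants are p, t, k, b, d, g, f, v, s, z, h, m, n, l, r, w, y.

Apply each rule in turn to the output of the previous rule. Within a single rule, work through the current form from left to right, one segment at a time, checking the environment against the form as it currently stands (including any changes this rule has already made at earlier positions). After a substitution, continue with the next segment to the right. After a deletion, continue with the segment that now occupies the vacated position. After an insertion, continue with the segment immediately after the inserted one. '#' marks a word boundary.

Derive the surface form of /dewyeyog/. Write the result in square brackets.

[dwyok]

A Medial Vowel Deletion: [dewyeyog] → [dwyyog]
B Word-Final Devoicing: [dwyyog] → [dwyyok]
C Geminate Reduction: [dwyyok] → [dwyok]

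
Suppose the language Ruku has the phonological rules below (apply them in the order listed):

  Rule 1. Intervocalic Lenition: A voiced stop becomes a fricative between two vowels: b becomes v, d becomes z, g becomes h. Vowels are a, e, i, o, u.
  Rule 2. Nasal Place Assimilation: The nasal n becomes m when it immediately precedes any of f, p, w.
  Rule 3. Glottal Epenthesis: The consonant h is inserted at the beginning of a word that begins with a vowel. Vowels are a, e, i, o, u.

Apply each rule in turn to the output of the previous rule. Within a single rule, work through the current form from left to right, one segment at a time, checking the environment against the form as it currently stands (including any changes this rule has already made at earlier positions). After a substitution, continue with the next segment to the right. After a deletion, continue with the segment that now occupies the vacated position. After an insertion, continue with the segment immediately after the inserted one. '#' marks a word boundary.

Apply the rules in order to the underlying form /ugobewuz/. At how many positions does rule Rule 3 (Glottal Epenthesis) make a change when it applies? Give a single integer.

Rule 1 Intervocalic Lenition: [ugobewuz] → [uhovewuz]
Rule 2 Nasal Place Assimilation: no change — [uhovewuz]
Rule 3 Glottal Epenthesis: [uhovewuz] → [huhovewuz]
Rule Rule 3 changed 1 position(s).

1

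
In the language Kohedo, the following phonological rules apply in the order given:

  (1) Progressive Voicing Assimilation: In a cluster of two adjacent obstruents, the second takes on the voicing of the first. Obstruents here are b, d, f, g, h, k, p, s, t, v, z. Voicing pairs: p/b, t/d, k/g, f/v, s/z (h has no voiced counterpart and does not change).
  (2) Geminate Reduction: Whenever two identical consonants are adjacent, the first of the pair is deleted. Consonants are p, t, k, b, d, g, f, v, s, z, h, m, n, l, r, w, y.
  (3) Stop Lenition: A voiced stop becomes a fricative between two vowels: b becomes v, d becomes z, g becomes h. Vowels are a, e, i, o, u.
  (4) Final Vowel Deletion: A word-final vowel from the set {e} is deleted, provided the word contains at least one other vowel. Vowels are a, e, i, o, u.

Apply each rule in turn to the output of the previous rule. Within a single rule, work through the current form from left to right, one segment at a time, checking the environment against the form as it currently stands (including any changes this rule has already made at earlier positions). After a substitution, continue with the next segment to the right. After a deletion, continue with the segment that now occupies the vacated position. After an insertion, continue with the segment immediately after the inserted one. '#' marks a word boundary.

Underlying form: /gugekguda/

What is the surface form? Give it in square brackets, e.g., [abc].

(1) Progressive Voicing Assimilation: [gugekguda] → [gugekkuda]
(2) Geminate Reduction: [gugekkuda] → [gugekuda]
(3) Stop Lenition: [gugekuda] → [guhekuza]
(4) Final Vowel Deletion: no change — [guhekuza]

[guhekuza]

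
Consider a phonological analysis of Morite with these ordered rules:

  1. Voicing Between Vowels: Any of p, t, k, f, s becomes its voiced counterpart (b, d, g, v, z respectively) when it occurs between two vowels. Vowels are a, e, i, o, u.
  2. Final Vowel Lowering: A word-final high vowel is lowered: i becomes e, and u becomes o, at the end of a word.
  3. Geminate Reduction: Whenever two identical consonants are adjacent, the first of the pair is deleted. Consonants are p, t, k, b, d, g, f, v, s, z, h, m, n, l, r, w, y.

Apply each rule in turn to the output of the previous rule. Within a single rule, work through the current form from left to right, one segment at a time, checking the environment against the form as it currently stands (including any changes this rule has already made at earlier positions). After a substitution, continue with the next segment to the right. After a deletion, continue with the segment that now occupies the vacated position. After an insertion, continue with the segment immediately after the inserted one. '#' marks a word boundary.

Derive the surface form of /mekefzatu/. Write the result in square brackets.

1 Voicing Between Vowels: [mekefzatu] → [megefzadu]
2 Final Vowel Lowering: [megefzadu] → [megefzado]
3 Geminate Reduction: no change — [megefzado]

[megefzado]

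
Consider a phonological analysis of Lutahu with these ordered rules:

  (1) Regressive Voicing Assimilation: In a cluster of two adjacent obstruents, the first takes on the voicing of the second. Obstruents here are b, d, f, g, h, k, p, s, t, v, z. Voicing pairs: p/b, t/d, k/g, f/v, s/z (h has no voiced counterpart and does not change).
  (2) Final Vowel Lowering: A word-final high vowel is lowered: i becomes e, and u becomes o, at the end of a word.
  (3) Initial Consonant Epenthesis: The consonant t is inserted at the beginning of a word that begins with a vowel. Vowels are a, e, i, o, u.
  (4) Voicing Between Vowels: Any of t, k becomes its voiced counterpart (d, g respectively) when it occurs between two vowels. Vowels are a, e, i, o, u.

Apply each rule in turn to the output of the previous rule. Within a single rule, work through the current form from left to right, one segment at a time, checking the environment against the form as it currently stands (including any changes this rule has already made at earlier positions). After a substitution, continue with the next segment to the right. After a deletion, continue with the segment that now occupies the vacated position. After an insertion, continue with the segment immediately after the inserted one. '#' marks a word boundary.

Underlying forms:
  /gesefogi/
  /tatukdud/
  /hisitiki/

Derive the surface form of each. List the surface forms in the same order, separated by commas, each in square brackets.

/gesefogi/:
  (1) Regressive Voicing Assimilation: no change — [gesefogi]
  (2) Final Vowel Lowering: [gesefogi] → [gesefoge]
  (3) Initial Consonant Epenthesis: no change — [gesefoge]
  (4) Voicing Between Vowels: no change — [gesefoge]
/tatukdud/:
  (1) Regressive Voicing Assimilation: [tatukdud] → [tatugdud]
  (2) Final Vowel Lowering: no change — [tatugdud]
  (3) Initial Consonant Epenthesis: no change — [tatugdud]
  (4) Voicing Between Vowels: [tatugdud] → [tadugdud]
/hisitiki/:
  (1) Regressive Voicing Assimilation: no change — [hisitiki]
  (2) Final Vowel Lowering: [hisitiki] → [hisitike]
  (3) Initial Consonant Epenthesis: no change — [hisitike]
  (4) Voicing Between Vowels: [hisitike] → [hisidige]

[gesefoge], [tadugdud], [hisidige]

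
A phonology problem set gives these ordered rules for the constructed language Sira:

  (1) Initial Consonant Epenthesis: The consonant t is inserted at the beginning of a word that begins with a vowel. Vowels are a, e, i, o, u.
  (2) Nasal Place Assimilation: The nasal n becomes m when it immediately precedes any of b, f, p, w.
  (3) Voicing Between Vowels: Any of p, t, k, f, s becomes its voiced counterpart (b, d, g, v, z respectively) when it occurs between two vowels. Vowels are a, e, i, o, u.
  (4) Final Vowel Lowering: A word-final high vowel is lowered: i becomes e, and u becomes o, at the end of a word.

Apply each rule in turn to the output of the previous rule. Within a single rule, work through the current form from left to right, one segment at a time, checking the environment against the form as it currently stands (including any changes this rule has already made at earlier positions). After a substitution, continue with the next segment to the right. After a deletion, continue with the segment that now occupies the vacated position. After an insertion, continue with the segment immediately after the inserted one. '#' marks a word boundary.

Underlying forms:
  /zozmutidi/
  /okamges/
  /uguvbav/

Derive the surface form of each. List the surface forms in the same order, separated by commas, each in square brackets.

/zozmutidi/:
  (1) Initial Consonant Epenthesis: no change — [zozmutidi]
  (2) Nasal Place Assimilation: no change — [zozmutidi]
  (3) Voicing Between Vowels: [zozmutidi] → [zozmudidi]
  (4) Final Vowel Lowering: [zozmudidi] → [zozmudide]
/okamges/:
  (1) Initial Consonant Epenthesis: [okamges] → [tokamges]
  (2) Nasal Place Assimilation: no change — [tokamges]
  (3) Voicing Between Vowels: [tokamges] → [togamges]
  (4) Final Vowel Lowering: no change — [togamges]
/uguvbav/:
  (1) Initial Consonant Epenthesis: [uguvbav] → [tuguvbav]
  (2) Nasal Place Assimilation: no change — [tuguvbav]
  (3) Voicing Between Vowels: no change — [tuguvbav]
  (4) Final Vowel Lowering: no change — [tuguvbav]

[zozmudide], [togamges], [tuguvbav]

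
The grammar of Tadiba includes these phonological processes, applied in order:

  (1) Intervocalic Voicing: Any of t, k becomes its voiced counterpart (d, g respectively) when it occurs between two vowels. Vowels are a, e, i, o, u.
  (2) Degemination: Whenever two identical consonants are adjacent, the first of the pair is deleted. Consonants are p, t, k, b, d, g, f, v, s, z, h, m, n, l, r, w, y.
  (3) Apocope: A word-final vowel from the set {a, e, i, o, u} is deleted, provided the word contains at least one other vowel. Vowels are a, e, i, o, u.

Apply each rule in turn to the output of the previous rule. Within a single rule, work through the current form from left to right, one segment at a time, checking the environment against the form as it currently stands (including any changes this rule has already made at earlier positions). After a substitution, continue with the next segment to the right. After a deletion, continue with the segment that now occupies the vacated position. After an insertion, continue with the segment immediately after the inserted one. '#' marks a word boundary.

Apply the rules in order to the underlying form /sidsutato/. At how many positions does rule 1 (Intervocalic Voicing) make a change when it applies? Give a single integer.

2

(1) Intervocalic Voicing: [sidsutato] → [sidsudado]
(2) Degemination: no change — [sidsudado]
(3) Apocope: [sidsudado] → [sidsudad]
Rule 1 changed 2 position(s).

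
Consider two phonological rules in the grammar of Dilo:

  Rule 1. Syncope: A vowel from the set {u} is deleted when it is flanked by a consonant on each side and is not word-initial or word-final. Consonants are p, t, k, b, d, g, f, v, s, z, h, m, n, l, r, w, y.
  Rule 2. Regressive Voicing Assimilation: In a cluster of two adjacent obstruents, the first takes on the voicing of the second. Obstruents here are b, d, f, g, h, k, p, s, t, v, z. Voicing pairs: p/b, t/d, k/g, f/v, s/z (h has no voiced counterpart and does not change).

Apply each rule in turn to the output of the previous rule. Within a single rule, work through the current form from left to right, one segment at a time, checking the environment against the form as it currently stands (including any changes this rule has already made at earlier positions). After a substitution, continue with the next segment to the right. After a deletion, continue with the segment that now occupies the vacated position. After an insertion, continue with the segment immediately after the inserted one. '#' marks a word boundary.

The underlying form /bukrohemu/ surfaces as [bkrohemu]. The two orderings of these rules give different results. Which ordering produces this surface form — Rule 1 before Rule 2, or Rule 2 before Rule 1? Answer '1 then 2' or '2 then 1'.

2 then 1

Order 1 then 2:
  1 Syncope: [bukrohemu] → [bkrohemu]
  2 Regressive Voicing Assimilation: [bkrohemu] → [pkrohemu]
  result: [pkrohemu]
Order 2 then 1:
  2 Regressive Voicing Assimilation: no change — [bukrohemu]
  1 Syncope: [bukrohemu] → [bkrohemu]
  result: [bkrohemu]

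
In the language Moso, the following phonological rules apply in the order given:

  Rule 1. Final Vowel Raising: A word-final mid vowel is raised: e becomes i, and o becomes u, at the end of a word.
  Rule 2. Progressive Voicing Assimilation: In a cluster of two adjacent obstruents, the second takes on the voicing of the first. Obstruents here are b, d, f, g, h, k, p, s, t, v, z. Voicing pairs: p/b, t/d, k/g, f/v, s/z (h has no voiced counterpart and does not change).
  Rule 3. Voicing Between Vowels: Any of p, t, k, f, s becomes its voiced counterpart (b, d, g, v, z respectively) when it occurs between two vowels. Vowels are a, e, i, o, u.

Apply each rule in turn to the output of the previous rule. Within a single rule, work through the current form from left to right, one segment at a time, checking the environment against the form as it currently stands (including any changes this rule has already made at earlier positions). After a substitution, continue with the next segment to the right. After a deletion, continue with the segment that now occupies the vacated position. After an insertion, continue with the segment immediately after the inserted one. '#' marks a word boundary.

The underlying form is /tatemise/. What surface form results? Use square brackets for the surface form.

[tademizi]

Rule 1 Final Vowel Raising: [tatemise] → [tatemisi]
Rule 2 Progressive Voicing Assimilation: no change — [tatemisi]
Rule 3 Voicing Between Vowels: [tatemisi] → [tademizi]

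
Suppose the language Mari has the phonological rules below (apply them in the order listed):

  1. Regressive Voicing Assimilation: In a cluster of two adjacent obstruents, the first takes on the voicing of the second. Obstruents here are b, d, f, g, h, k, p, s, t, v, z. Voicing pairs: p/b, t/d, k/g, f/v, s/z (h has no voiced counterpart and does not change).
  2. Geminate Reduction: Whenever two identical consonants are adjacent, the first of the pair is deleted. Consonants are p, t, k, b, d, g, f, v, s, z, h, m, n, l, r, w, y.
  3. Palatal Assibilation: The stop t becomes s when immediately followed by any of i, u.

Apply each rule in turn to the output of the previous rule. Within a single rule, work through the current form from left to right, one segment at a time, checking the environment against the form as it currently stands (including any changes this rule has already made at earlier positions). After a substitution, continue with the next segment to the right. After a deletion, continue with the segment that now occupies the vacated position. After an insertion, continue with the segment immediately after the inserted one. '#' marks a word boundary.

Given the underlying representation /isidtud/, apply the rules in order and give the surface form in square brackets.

1 Regressive Voicing Assimilation: [isidtud] → [isittud]
2 Geminate Reduction: [isittud] → [isitud]
3 Palatal Assibilation: [isitud] → [isisud]

[isisud]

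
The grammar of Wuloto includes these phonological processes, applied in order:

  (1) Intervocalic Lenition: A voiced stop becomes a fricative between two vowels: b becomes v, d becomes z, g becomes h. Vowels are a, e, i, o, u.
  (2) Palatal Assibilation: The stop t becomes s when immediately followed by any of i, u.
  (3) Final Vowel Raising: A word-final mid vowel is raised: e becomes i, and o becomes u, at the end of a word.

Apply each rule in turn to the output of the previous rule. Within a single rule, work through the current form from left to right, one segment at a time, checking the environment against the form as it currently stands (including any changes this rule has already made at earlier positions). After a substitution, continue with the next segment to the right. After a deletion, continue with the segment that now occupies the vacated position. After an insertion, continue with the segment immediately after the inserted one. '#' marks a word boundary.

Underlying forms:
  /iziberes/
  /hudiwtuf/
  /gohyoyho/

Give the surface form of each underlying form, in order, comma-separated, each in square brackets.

/iziberes/:
  (1) Intervocalic Lenition: [iziberes] → [iziveres]
  (2) Palatal Assibilation: no change — [iziveres]
  (3) Final Vowel Raising: no change — [iziveres]
/hudiwtuf/:
  (1) Intervocalic Lenition: [hudiwtuf] → [huziwtuf]
  (2) Palatal Assibilation: [huziwtuf] → [huziwsuf]
  (3) Final Vowel Raising: no change — [huziwsuf]
/gohyoyho/:
  (1) Intervocalic Lenition: no change — [gohyoyho]
  (2) Palatal Assibilation: no change — [gohyoyho]
  (3) Final Vowel Raising: [gohyoyho] → [gohyoyhu]

[iziveres], [huziwsuf], [gohyoyhu]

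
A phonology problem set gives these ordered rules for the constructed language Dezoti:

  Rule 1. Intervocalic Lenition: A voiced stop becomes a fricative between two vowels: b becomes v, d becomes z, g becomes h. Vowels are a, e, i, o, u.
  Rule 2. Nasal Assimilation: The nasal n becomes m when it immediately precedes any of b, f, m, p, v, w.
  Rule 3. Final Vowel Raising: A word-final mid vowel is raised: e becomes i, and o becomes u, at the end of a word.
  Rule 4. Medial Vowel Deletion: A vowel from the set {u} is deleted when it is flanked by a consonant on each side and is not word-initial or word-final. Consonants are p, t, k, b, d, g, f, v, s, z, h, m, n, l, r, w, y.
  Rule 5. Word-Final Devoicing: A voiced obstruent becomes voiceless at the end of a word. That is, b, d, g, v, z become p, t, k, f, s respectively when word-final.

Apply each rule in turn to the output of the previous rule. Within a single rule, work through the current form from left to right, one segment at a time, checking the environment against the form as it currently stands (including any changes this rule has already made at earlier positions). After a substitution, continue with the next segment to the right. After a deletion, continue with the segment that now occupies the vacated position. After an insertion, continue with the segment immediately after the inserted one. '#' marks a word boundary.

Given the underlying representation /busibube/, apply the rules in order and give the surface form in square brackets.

Rule 1 Intervocalic Lenition: [busibube] → [busivuve]
Rule 2 Nasal Assimilation: no change — [busivuve]
Rule 3 Final Vowel Raising: [busivuve] → [busivuvi]
Rule 4 Medial Vowel Deletion: [busivuvi] → [bsivvi]
Rule 5 Word-Final Devoicing: no change — [bsivvi]

[bsivvi]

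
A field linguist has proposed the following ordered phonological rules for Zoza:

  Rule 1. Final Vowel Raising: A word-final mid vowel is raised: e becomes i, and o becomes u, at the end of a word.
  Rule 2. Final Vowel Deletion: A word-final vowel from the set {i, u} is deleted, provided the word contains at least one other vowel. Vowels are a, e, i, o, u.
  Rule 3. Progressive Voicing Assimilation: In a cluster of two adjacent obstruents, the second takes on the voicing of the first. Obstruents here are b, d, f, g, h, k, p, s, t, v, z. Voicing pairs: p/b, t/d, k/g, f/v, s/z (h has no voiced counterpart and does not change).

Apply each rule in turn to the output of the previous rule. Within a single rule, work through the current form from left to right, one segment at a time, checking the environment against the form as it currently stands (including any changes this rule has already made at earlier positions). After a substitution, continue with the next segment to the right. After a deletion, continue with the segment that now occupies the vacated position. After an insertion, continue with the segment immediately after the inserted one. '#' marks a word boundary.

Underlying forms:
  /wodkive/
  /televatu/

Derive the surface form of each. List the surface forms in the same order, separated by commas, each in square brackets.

/wodkive/:
  Rule 1 Final Vowel Raising: [wodkive] → [wodkivi]
  Rule 2 Final Vowel Deletion: [wodkivi] → [wodkiv]
  Rule 3 Progressive Voicing Assimilation: [wodkiv] → [wodgiv]
/televatu/:
  Rule 1 Final Vowel Raising: no change — [televatu]
  Rule 2 Final Vowel Deletion: [televatu] → [televat]
  Rule 3 Progressive Voicing Assimilation: no change — [televat]

[wodgiv], [televat]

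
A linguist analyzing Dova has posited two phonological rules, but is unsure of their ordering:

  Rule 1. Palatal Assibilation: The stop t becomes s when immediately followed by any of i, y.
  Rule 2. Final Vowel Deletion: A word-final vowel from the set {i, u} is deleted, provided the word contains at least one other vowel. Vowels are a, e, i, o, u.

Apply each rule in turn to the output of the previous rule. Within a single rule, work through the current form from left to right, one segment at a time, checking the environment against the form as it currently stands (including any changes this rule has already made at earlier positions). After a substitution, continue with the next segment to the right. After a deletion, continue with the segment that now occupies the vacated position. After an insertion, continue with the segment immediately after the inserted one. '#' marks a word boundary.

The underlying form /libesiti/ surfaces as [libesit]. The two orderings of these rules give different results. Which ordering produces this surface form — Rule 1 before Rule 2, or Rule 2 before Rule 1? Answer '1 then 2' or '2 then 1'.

Order 1 then 2:
  1 Palatal Assibilation: [libesiti] → [libesisi]
  2 Final Vowel Deletion: [libesisi] → [libesis]
  result: [libesis]
Order 2 then 1:
  2 Final Vowel Deletion: [libesiti] → [libesit]
  1 Palatal Assibilation: no change — [libesit]
  result: [libesit]

2 then 1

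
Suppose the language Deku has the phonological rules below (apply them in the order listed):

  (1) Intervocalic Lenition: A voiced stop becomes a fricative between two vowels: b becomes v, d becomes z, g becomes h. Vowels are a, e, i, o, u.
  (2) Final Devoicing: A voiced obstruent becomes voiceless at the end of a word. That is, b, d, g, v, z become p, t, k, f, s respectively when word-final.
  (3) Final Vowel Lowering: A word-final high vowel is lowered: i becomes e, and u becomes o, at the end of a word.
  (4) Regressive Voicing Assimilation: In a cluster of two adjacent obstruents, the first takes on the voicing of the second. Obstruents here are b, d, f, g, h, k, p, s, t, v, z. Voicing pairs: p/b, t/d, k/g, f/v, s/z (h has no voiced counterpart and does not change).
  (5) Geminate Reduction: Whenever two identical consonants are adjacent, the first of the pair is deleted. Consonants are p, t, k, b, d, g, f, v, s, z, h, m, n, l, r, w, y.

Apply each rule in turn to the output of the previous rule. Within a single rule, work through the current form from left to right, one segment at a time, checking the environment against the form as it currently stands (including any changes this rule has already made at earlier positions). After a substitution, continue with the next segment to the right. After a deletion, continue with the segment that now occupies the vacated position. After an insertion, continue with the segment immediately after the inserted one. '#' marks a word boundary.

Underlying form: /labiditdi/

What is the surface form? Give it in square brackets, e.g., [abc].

(1) Intervocalic Lenition: [labiditdi] → [lavizitdi]
(2) Final Devoicing: no change — [lavizitdi]
(3) Final Vowel Lowering: [lavizitdi] → [lavizitde]
(4) Regressive Voicing Assimilation: [lavizitde] → [lavizidde]
(5) Geminate Reduction: [lavizidde] → [lavizide]

[lavizide]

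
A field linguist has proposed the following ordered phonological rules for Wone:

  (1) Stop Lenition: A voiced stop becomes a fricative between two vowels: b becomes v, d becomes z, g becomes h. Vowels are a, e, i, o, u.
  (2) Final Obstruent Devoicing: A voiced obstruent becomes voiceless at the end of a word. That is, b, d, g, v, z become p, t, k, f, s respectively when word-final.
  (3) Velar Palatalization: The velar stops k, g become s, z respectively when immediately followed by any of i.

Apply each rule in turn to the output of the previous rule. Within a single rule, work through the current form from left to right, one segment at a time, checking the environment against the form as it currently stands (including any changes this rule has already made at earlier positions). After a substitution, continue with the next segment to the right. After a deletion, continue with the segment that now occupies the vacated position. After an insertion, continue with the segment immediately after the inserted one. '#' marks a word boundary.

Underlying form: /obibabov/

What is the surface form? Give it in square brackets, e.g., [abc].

[ovivavof]

(1) Stop Lenition: [obibabov] → [ovivavov]
(2) Final Obstruent Devoicing: [ovivavov] → [ovivavof]
(3) Velar Palatalization: no change — [ovivavof]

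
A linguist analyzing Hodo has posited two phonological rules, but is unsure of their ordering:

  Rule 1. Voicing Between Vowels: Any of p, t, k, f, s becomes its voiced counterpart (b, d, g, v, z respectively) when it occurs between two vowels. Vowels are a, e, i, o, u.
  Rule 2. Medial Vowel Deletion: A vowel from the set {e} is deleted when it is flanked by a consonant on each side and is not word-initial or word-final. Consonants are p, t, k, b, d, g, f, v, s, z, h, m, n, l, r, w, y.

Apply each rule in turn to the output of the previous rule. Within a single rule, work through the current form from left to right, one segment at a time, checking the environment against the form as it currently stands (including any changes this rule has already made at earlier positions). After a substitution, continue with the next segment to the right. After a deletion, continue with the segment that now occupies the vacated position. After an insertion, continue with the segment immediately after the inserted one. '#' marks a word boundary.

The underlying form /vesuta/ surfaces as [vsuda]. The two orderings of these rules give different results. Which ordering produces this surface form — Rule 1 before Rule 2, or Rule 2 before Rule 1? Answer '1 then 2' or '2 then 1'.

Order 1 then 2:
  1 Voicing Between Vowels: [vesuta] → [vezuda]
  2 Medial Vowel Deletion: [vezuda] → [vzuda]
  result: [vzuda]
Order 2 then 1:
  2 Medial Vowel Deletion: [vesuta] → [vsuta]
  1 Voicing Between Vowels: [vsuta] → [vsuda]
  result: [vsuda]

2 then 1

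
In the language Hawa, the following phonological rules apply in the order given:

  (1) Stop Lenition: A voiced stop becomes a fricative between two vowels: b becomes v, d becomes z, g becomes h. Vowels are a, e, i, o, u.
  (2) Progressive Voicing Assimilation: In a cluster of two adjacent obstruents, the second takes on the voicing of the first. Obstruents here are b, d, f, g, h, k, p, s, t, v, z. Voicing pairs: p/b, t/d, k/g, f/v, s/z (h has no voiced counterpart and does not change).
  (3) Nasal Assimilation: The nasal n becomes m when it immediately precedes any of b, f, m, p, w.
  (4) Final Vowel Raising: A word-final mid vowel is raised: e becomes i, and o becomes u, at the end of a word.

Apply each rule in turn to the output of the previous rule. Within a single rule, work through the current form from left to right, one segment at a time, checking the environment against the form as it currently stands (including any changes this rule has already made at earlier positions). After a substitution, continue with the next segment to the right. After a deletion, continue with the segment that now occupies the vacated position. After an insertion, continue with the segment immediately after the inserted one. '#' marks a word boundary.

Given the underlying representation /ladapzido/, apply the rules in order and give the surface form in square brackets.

(1) Stop Lenition: [ladapzido] → [lazapzizo]
(2) Progressive Voicing Assimilation: [lazapzizo] → [lazapsizo]
(3) Nasal Assimilation: no change — [lazapsizo]
(4) Final Vowel Raising: [lazapsizo] → [lazapsizu]

[lazapsizu]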